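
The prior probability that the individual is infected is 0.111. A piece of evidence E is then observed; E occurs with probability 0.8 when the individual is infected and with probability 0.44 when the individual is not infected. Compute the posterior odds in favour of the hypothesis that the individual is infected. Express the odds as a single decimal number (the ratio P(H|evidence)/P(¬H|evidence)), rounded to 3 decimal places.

Posterior odds ≈ 0.227

Prior odds = 0.111/(1−0.111) = 0.12486.
Likelihood ratio for E = 0.8/0.44 = 1.8182.
Posterior odds = prior odds × LR = 0.22702.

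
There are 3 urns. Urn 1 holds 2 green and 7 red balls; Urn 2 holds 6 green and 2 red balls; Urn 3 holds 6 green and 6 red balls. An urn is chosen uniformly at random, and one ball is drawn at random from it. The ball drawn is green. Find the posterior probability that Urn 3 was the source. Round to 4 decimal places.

Posterior probability ≈ 0.3396

P(green|Urn 1) = 0.2222; P(green|Urn 2) = 0.75; P(green|Urn 3) = 0.5.
Prior × likelihood for each source: 0.333333·0.2222=0.07407, 0.333333·0.75=0.2500, 0.333333·0.5=0.1667. Summing gives P(green) = 0.49074.
P(Urn 3 | green) = 0.1667 / 0.49074 = 0.3396.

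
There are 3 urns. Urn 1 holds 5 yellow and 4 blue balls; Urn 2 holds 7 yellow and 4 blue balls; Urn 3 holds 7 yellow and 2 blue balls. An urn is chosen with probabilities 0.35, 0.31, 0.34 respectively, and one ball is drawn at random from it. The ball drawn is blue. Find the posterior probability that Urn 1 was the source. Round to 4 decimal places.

Tabulate prior·likelihood by source: [1] prior 0.35, lik 0.4444, product 0.1556; [2] prior 0.31, lik 0.3636, product 0.1127; [3] prior 0.34, lik 0.2222, product 0.07556.
Normalizing constant = 0.34384; the posterior for Urn 1 is its product over the sum, 0.1556/0.34384 = 0.4524.

Posterior probability ≈ 0.4524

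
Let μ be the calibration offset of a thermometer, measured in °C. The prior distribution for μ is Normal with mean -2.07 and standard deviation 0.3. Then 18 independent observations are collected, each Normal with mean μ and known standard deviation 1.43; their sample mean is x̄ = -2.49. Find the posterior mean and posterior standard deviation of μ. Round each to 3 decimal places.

With known σ, the Normal prior is conjugate. Weight on the data is w = (n/σ²)/(n/σ² + 1/τ₀²) = 8.80239/(8.80239+11.1111) = 0.44203.
Posterior mean = w·x̄ + (1−w)·μ₀ = 0.44203·-2.49 + 0.55797·-2.07 = -2.256. Posterior variance = 1/(8.80239+11.1111) = 0.0502172, so SD = 0.224.

Posterior mean ≈ -2.256; posterior SD ≈ 0.224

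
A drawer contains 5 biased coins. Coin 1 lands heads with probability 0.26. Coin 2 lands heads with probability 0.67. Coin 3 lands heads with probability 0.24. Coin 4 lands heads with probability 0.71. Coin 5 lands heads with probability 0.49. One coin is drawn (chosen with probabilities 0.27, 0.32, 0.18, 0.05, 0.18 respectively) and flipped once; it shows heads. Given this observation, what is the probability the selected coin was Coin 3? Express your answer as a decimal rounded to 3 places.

Posterior probability ≈ 0.096

Tabulate prior·likelihood by source: [1] prior 0.27, lik 0.26, product 0.07020; [2] prior 0.32, lik 0.67, product 0.2144; [3] prior 0.18, lik 0.24, product 0.04320; [4] prior 0.05, lik 0.71, product 0.03550; [5] prior 0.18, lik 0.49, product 0.08820.
Normalizing constant = 0.45150; the posterior for Coin 3 is its product over the sum, 0.04320/0.45150 = 0.096.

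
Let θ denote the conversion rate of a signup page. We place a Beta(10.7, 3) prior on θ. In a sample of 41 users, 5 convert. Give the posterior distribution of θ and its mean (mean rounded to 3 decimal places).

Observing 5 successes and 36 failures updates Beta(10.7, 3) by adding the success and failure counts to the two shape parameters: α = 10.7+5 = 15.7, β = 3+36 = 39.
E[θ | data] = 15.7/(15.7+39) = 0.287.

Posterior: Beta(15.7, 39); mean ≈ 0.287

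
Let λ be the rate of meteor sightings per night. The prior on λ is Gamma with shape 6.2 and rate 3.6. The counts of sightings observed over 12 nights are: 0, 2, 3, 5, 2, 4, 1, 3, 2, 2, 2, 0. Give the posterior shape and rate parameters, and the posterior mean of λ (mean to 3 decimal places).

Posterior: Gamma(shape=32.2, rate=15.6); mean ≈ 2.064

The Poisson likelihood adds the total count to the shape and the number of exposure periods to the rate. Here ∑xᵢ = 26 and n = 12, so shape 6.2→32.2 and rate 3.6→15.6.
E[λ | data] = 32.2/15.6 = 2.064.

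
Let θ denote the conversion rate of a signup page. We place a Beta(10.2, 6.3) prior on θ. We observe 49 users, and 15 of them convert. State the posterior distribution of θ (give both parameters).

Posterior: Beta(25.2, 40.3)

The binomial likelihood is conjugate to the Beta prior: with 15 successes and 34 failures, the posterior is Beta(10.2+15, 6.3+34) = Beta(25.2, 40.3).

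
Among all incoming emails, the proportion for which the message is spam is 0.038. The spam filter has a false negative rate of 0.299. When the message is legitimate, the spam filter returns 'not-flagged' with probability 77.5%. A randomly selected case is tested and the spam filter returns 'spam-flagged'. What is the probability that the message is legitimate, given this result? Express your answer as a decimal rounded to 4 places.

Let H be the event that the message is spam. P(H) = 0.038, so P(¬H) = 0.962. With E the 'spam-flagged' result, P(E|H) = 0.701 and P(E|¬H) = 0.225.
P(E) = 0.701·0.038 + 0.225·0.962 = 0.026638 + 0.21645 = 0.24309.
By Bayes' theorem, P(H|E) = 0.026638 / 0.24309 = 0.1096. Hence P(¬H|E) = 1 − 0.1096 = 0.8904.

P(¬H | E) ≈ 0.8904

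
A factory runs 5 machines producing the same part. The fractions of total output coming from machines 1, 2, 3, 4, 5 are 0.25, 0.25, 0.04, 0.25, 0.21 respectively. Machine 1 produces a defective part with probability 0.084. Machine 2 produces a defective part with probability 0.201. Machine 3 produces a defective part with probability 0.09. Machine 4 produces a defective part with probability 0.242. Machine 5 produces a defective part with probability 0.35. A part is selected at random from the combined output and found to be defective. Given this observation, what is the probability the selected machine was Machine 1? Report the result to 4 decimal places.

Tabulate prior·likelihood by source: [1] prior 0.25, lik 0.084, product 0.02100; [2] prior 0.25, lik 0.201, product 0.05025; [3] prior 0.04, lik 0.09, product 0.003600; [4] prior 0.25, lik 0.242, product 0.06050; [5] prior 0.21, lik 0.35, product 0.07350.
Normalizing constant = 0.20885; the posterior for Machine 1 is its product over the sum, 0.02100/0.20885 = 0.1006.

Posterior probability ≈ 0.1006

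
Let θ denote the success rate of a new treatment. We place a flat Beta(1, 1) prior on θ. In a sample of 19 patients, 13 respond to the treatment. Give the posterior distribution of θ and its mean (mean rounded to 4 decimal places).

Posterior: Beta(14, 7); mean ≈ 0.6667

The binomial likelihood is conjugate to the Beta prior: with 13 successes and 6 failures, the posterior is Beta(1+13, 1+6) = Beta(14, 7).
E[θ | data] = 14/(14+7) = 0.6667.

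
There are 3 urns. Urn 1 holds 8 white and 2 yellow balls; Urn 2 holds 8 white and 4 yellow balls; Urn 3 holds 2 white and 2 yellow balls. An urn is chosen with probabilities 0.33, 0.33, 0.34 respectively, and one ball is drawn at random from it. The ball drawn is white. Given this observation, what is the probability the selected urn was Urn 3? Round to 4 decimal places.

Tabulate prior·likelihood by source: [1] prior 0.33, lik 0.8, product 0.2640; [2] prior 0.33, lik 0.6667, product 0.2200; [3] prior 0.34, lik 0.5, product 0.1700.
Normalizing constant = 0.65400; the posterior for Urn 3 is its product over the sum, 0.1700/0.65400 = 0.2599.

Posterior probability ≈ 0.2599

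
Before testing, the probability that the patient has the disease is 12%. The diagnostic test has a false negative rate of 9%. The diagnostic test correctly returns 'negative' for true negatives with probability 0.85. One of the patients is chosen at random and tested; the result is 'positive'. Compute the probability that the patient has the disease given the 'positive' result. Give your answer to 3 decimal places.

P(H | E) ≈ 0.453

Let H be the event that the patient has the disease. P(H) = 0.12, so P(¬H) = 0.88. With E the 'positive' result, P(E|H) = 0.91 and P(E|¬H) = 0.15.
P(E) = 0.91·0.12 + 0.15·0.88 = 0.10920 + 0.13200 = 0.24120.
By Bayes' theorem, P(H|E) = 0.10920 / 0.24120 = 0.453.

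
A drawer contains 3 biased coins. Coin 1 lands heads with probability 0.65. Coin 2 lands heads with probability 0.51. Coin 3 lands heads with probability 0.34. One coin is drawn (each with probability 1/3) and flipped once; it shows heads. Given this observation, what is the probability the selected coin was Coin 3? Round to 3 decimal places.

Posterior probability ≈ 0.227

P(heads|C1) = 0.65; P(heads|C2) = 0.51; P(heads|C3) = 0.34.
Prior × likelihood for each source: 0.333333·0.65=0.2167, 0.333333·0.51=0.1700, 0.333333·0.34=0.1133. Summing gives P(heads) = 0.50000.
P(Coin 3 | heads) = 0.1133 / 0.50000 = 0.227.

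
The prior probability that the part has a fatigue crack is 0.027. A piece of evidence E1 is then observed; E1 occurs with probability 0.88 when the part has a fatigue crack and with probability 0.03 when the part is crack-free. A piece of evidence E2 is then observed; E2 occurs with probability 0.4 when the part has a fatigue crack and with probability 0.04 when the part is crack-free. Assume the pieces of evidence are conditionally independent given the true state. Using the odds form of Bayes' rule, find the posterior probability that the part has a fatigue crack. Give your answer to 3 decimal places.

Prior odds = 0.027/(1−0.027) = 0.027749.
Likelihood ratio for E1 = 0.88/0.03 = 29.333.
Likelihood ratio for E2 = 0.4/0.04 = 10.000.
Posterior odds = prior odds × LR₁ × LR₂ = 8.1398.
Posterior probability = odds/(1+odds) = 8.1398/9.1398 = 0.891.

Posterior probability ≈ 0.891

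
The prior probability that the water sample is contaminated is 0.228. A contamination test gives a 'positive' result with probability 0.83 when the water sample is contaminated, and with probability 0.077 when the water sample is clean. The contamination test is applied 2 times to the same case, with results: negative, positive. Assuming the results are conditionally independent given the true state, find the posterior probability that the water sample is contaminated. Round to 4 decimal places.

With H the event that the water sample is contaminated, the joint likelihood of the observed sequence is P(data|H) = 0.17·0.83 = 0.14110 and P(data|¬H) = 0.923·0.077 = 0.071071.
Bayes: P(H|data) = 0.228·0.14110 / (0.228·0.14110 + 0.772·0.071071) = 0.032171/0.087038 = 0.3696.

Posterior P(H) ≈ 0.3696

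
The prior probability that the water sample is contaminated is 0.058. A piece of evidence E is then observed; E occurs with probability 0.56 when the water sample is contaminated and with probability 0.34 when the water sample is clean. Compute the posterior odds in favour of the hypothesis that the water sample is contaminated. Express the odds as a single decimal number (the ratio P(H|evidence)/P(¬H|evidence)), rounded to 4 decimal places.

Posterior odds ≈ 0.1014

Prior odds = 0.058/(1−0.058) = 0.061571.
Likelihood ratio for E = 0.56/0.34 = 1.6471.
Posterior odds = prior odds × LR = 0.10141.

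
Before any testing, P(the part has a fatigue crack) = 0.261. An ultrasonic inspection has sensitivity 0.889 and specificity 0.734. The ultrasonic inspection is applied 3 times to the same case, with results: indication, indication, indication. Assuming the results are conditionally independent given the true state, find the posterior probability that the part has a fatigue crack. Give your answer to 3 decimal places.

With H the event that the part has a fatigue crack, the joint likelihood of the observed sequence is P(data|H) = 0.889·0.889·0.889 = 0.70260 and P(data|¬H) = 0.266·0.266·0.266 = 0.018821.
Bayes: P(H|data) = 0.261·0.70260 / (0.261·0.70260 + 0.739·0.018821) = 0.18338/0.19729 = 0.9295.

Posterior P(H) ≈ 0.929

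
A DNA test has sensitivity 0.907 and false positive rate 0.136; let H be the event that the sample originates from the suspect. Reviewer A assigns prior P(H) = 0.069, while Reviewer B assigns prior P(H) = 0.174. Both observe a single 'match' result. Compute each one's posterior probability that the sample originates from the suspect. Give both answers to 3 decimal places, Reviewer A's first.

P('+'|H) = 0.907, P('+'|¬H) = 0.136.
Reviewer A: numerator 0.907·0.069 = 0.062583; evidence = 0.062583+0.136·0.931 = 0.18920; posterior = 0.331.
Reviewer B: numerator 0.907·0.174 = 0.15782; evidence = 0.15782+0.136·0.826 = 0.27015; posterior = 0.584.

Reviewer A: 0.331; Reviewer B: 0.584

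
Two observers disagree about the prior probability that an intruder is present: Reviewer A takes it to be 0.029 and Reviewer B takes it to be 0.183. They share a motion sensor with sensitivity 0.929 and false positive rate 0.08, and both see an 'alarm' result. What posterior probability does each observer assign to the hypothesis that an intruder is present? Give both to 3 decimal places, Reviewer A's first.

The likelihood ratio for an 'alarm' result is 0.929/0.08 = 11.613.
Reviewer A: prior odds 0.029/0.971 = 0.029866; posterior odds 0.34682; posterior probability 0.258.
Reviewer B: prior odds 0.183/0.817 = 0.22399; posterior odds 2.6011; posterior probability 0.722.

Reviewer A: 0.258; Reviewer B: 0.722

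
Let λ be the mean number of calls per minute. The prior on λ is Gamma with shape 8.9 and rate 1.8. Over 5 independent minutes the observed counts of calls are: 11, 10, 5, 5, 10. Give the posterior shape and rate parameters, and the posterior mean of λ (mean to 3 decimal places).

The Poisson likelihood adds the total count to the shape and the number of exposure periods to the rate. Here ∑xᵢ = 41 and n = 5, so shape 8.9→49.9 and rate 1.8→6.8.
E[λ | data] = 49.9/6.8 = 7.338.

Posterior: Gamma(shape=49.9, rate=6.8); mean ≈ 7.338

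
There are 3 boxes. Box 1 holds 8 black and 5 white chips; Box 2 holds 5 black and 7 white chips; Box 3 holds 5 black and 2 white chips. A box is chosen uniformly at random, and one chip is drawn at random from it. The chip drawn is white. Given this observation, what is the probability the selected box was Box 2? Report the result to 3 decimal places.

Posterior probability ≈ 0.465

P(white|Box 1) = 0.3846; P(white|Box 2) = 0.5833; P(white|Box 3) = 0.2857.
Prior × likelihood for each source: 0.333333·0.3846=0.1282, 0.333333·0.5833=0.1944, 0.333333·0.2857=0.09524. Summing gives P(white) = 0.41789.
P(Box 2 | white) = 0.1944 / 0.41789 = 0.465.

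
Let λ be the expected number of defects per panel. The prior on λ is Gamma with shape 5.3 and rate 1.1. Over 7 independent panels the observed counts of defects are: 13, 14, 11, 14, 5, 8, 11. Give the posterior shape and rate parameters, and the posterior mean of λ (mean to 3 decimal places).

Posterior: Gamma(shape=81.3, rate=8.1); mean ≈ 10.037

The Poisson likelihood adds the total count to the shape and the number of exposure periods to the rate. Here ∑xᵢ = 76 and n = 7, so shape 5.3→81.3 and rate 1.1→8.1.
Posterior mean = shape/rate = 81.3/8.1 = 10.037.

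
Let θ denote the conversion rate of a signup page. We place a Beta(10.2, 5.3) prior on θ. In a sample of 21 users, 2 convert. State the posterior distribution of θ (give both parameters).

Posterior: Beta(12.2, 24.3)

The binomial likelihood is conjugate to the Beta prior: with 2 successes and 19 failures, the posterior is Beta(10.2+2, 5.3+19) = Beta(12.2, 24.3).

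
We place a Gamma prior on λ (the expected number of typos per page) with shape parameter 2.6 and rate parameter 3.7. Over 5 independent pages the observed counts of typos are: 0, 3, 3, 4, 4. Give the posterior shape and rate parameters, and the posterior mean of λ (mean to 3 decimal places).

Total count ∑xᵢ = 14 over n = 5 pages.
Gamma is conjugate to the Poisson likelihood: posterior is Gamma(shape = 2.6+14 = 16.6, rate = 3.7+5 = 8.7).
E[λ | data] = 16.6/8.7 = 1.908.

Posterior: Gamma(shape=16.6, rate=8.7); mean ≈ 1.908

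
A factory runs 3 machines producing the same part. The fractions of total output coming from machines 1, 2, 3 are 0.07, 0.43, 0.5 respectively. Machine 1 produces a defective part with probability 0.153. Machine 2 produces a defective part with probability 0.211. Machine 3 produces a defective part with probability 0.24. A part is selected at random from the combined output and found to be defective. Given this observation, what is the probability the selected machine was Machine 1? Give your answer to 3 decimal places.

Posterior probability ≈ 0.048

Tabulate prior·likelihood by source: [1] prior 0.07, lik 0.153, product 0.01071; [2] prior 0.43, lik 0.211, product 0.09073; [3] prior 0.5, lik 0.24, product 0.1200.
Normalizing constant = 0.22144; the posterior for Machine 1 is its product over the sum, 0.01071/0.22144 = 0.048.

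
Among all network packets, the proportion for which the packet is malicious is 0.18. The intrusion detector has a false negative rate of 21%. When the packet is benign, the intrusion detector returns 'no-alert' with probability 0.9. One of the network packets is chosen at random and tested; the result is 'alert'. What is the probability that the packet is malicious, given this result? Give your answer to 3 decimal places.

P(H | E) ≈ 0.634

Write H for 'the packet is malicious'. Prior odds H:¬H = 0.18/0.82 = 0.21951. For the 'alert' outcome, the likelihood ratio is 0.79/0.1 = 7.9000.
Posterior odds = 0.21951 × 7.9000 = 1.7341, so P(H|E) = 1.7341/(1+1.7341) = 0.634.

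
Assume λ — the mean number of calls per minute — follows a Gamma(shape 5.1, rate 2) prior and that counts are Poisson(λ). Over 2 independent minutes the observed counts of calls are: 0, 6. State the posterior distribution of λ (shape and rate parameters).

Total count ∑xᵢ = 6 over n = 2 minutes.
Gamma is conjugate to the Poisson likelihood: posterior is Gamma(shape = 5.1+6 = 11.1, rate = 2+2 = 4).

Posterior: Gamma(shape=11.1, rate=4)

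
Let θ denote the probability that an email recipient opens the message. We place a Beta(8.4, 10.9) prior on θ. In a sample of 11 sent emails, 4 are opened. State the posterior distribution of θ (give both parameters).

Observing 4 successes and 7 failures updates Beta(8.4, 10.9) by adding the success and failure counts to the two shape parameters: α = 8.4+4 = 12.4, β = 10.9+7 = 17.9.

Posterior: Beta(12.4, 17.9)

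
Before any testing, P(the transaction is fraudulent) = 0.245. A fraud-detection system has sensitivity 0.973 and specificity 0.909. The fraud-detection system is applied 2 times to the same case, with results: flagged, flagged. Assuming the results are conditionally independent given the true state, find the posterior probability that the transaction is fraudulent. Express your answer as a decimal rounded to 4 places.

Posterior P(H) ≈ 0.9738

Let H be the event that the transaction is fraudulent; start with P(H) = 0.245. P('flagged'|H) = 0.973, P('flagged'|¬H) = 0.091.
Update on result 1 ('flagged'): P(H) ← 0.973·0.2450 / (0.973·0.2450 + 0.091·0.7550) = 0.23838/0.30709 = 0.7763.
Update on result 2 ('flagged'): P(H) ← 0.973·0.7763 / (0.973·0.7763 + 0.091·0.2237) = 0.75531/0.77567 = 0.9738.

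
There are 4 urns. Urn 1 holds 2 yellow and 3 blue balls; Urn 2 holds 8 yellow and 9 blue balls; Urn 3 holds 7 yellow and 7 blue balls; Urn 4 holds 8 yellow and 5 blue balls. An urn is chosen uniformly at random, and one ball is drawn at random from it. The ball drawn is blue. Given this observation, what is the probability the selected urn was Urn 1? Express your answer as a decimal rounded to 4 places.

P(blue|Urn 1) = 0.6; P(blue|Urn 2) = 0.5294; P(blue|Urn 3) = 0.5; P(blue|Urn 4) = 0.3846.
Prior × likelihood for each source: 0.25·0.6=0.1500, 0.25·0.5294=0.1324, 0.25·0.5=0.1250, 0.25·0.3846=0.09615. Summing gives P(blue) = 0.50351.
P(Urn 1 | blue) = 0.1500 / 0.50351 = 0.2979.

Posterior probability ≈ 0.2979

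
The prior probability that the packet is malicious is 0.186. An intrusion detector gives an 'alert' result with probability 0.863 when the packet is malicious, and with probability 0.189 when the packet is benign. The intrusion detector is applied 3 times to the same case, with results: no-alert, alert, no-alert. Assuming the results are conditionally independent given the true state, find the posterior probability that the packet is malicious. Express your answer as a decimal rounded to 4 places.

Let H be the event that the packet is malicious; start with P(H) = 0.186. P('alert'|H) = 0.863, P('alert'|¬H) = 0.189.
Update on result 1 ('no-alert'): P(H) ← 0.137·0.1860 / (0.137·0.1860 + 0.811·0.8140) = 0.025482/0.68564 = 0.0372.
Update on result 2 ('alert'): P(H) ← 0.863·0.0372 / (0.863·0.0372 + 0.189·0.9628) = 0.032074/0.21405 = 0.1498.
Update on result 3 ('no-alert'): P(H) ← 0.137·0.1498 / (0.137·0.1498 + 0.811·0.8502) = 0.020528/0.71001 = 0.0289.

Posterior P(H) ≈ 0.0289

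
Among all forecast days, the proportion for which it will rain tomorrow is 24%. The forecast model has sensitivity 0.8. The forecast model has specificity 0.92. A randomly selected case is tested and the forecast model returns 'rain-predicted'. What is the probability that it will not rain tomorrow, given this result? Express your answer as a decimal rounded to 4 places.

P(¬H | E) ≈ 0.2405

Let H be the event that it will rain tomorrow. P(H) = 0.24, so P(¬H) = 0.76. With E the 'rain-predicted' result, P(E|H) = 0.8 and P(E|¬H) = 0.08.
P(E) = 0.8·0.24 + 0.08·0.76 = 0.19200 + 0.060800 = 0.25280.
By Bayes' theorem, P(H|E) = 0.19200 / 0.25280 = 0.7595. Hence P(¬H|E) = 1 − 0.7595 = 0.2405.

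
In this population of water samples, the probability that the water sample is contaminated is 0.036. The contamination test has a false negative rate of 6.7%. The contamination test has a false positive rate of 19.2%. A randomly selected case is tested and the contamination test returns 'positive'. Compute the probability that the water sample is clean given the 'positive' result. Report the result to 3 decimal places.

P(¬H | E) ≈ 0.846

Let H be the event that the water sample is contaminated. P(H) = 0.036, so P(¬H) = 0.964. With E the 'positive' result, P(E|H) = 0.933 and P(E|¬H) = 0.192.
P(E) = 0.933·0.036 + 0.192·0.964 = 0.033588 + 0.18509 = 0.21868.
By Bayes' theorem, P(H|E) = 0.033588 / 0.21868 = 0.154. Hence P(¬H|E) = 1 − 0.154 = 0.846.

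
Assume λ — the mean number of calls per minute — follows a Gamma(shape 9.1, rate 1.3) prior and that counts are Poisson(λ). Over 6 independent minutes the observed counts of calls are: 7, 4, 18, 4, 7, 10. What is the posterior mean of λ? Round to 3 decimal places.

The Poisson likelihood adds the total count to the shape and the number of exposure periods to the rate. Here ∑xᵢ = 50 and n = 6, so shape 9.1→59.1 and rate 1.3→7.3.
Posterior mean = shape/rate = 59.1/7.3 = 8.096.

Posterior mean ≈ 8.096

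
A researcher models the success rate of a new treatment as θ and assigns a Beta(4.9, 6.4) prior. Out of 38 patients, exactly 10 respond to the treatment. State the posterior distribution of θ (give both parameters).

Posterior: Beta(14.9, 34.4)

Observing 10 successes and 28 failures updates Beta(4.9, 6.4) by adding the success and failure counts to the two shape parameters: α = 4.9+10 = 14.9, β = 6.4+28 = 34.4.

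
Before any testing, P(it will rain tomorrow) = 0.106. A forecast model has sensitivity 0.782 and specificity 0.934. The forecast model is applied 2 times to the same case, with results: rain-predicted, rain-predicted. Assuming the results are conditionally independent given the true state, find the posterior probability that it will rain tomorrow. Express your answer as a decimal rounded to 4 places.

With H the event that it will rain tomorrow, the joint likelihood of the observed sequence is P(data|H) = 0.782·0.782 = 0.61152 and P(data|¬H) = 0.066·0.066 = 0.0043560.
Bayes: P(H|data) = 0.106·0.61152 / (0.106·0.61152 + 0.894·0.0043560) = 0.064822/0.068716 = 0.9433.

Posterior P(H) ≈ 0.9433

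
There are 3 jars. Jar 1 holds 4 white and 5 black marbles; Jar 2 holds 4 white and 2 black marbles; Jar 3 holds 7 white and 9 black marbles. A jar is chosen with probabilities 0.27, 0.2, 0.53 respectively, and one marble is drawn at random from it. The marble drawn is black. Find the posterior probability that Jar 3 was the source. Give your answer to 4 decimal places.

Posterior probability ≈ 0.5791

P(black|Jar 1) = 0.5556; P(black|Jar 2) = 0.3333; P(black|Jar 3) = 0.5625.
Prior × likelihood for each source: 0.27·0.5556=0.1500, 0.2·0.3333=0.06667, 0.53·0.5625=0.2981. Summing gives P(black) = 0.51479.
P(Jar 3 | black) = 0.2981 / 0.51479 = 0.5791.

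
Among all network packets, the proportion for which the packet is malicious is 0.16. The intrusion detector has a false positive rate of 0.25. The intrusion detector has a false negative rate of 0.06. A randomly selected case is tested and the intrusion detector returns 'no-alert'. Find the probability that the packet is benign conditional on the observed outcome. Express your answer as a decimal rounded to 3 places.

P(¬H | E) ≈ 0.985

Write H for 'the packet is malicious'. Prior odds H:¬H = 0.16/0.84 = 0.19048. For the 'no-alert' outcome, the likelihood ratio is 0.06/0.75 = 0.080000.
Posterior odds = 0.19048 × 0.080000 = 0.015238, so P(H|E) = 0.015238/(1+0.015238) = 0.015. Then P(¬H|E) = 1 − 0.015 = 0.985.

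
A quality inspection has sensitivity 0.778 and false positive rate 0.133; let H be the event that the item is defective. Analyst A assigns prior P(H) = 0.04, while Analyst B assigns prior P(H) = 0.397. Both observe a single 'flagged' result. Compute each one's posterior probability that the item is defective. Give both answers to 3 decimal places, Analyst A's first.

Analyst A: 0.196; Analyst B: 0.794

P('+'|H) = 0.778, P('+'|¬H) = 0.133.
Analyst A: numerator 0.778·0.04 = 0.031120; evidence = 0.031120+0.133·0.96 = 0.15880; posterior = 0.196.
Analyst B: numerator 0.778·0.397 = 0.30887; evidence = 0.30887+0.133·0.603 = 0.38907; posterior = 0.794.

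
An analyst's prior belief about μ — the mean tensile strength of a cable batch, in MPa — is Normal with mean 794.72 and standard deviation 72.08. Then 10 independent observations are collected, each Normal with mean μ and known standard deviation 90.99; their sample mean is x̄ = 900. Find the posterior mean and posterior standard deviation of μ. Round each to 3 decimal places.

Posterior mean ≈ 885.529; posterior SD ≈ 26.723

With known σ, the Normal prior is conjugate. Weight on the data is w = (n/σ²)/(n/σ² + 1/τ₀²) = 0.00120785/(0.00120785+0.00019247) = 0.86255.
Posterior mean = w·x̄ + (1−w)·μ₀ = 0.86255·900 + 0.13745·794.72 = 885.529. Posterior variance = 1/(0.00120785+0.00019247) = 714.121, so SD = 26.723.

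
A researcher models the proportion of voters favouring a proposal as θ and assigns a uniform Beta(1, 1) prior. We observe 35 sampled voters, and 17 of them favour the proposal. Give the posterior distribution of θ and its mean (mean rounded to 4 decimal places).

The binomial likelihood is conjugate to the Beta prior: with 17 successes and 18 failures, the posterior is Beta(1+17, 1+18) = Beta(18, 19).
Posterior mean = α/(α+β) = 18/37 = 0.4865.

Posterior: Beta(18, 19); mean ≈ 0.4865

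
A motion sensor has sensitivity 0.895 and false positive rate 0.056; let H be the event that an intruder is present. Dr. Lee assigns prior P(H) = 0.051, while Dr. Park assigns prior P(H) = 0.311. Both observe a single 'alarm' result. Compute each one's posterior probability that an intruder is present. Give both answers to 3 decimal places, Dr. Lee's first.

Dr. Lee: 0.462; Dr. Park: 0.878

The likelihood ratio for an 'alarm' result is 0.895/0.056 = 15.982.
Dr. Lee: prior odds 0.051/0.949 = 0.053741; posterior odds 0.85889; posterior probability 0.462.
Dr. Park: prior odds 0.311/0.689 = 0.45138; posterior odds 7.2140; posterior probability 0.878.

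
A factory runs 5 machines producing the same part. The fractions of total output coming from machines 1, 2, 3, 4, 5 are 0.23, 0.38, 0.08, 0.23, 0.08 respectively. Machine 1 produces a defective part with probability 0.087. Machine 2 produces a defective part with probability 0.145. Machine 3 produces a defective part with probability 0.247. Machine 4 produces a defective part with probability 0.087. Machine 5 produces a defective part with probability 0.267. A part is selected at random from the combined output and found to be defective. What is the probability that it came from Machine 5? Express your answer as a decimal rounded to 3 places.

Posterior probability ≈ 0.157

Tabulate prior·likelihood by source: [1] prior 0.23, lik 0.087, product 0.02001; [2] prior 0.38, lik 0.145, product 0.05510; [3] prior 0.08, lik 0.247, product 0.01976; [4] prior 0.23, lik 0.087, product 0.02001; [5] prior 0.08, lik 0.267, product 0.02136.
Normalizing constant = 0.13624; the posterior for Machine 5 is its product over the sum, 0.02136/0.13624 = 0.157.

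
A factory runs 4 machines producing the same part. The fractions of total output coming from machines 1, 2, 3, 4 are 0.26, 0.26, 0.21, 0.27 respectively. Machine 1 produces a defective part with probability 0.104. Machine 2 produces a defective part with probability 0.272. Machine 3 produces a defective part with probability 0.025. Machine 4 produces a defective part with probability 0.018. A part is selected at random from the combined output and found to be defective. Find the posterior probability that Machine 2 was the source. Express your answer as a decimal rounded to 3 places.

Posterior probability ≈ 0.656

Tabulate prior·likelihood by source: [1] prior 0.26, lik 0.104, product 0.02704; [2] prior 0.26, lik 0.272, product 0.07072; [3] prior 0.21, lik 0.025, product 0.005250; [4] prior 0.27, lik 0.018, product 0.004860.
Normalizing constant = 0.10787; the posterior for Machine 2 is its product over the sum, 0.07072/0.10787 = 0.656.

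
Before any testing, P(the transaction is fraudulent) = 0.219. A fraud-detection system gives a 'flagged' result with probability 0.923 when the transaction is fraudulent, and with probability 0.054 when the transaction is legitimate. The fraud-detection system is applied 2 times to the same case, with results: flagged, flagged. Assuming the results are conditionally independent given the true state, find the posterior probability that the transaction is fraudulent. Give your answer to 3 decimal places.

Posterior P(H) ≈ 0.988

Let H be the event that the transaction is fraudulent; start with P(H) = 0.219. P('flagged'|H) = 0.923, P('flagged'|¬H) = 0.054.
Update on result 1 ('flagged'): P(H) ← 0.923·0.2190 / (0.923·0.2190 + 0.054·0.7810) = 0.20214/0.24431 = 0.8274.
Update on result 2 ('flagged'): P(H) ← 0.923·0.8274 / (0.923·0.8274 + 0.054·0.1726) = 0.76367/0.77299 = 0.9879.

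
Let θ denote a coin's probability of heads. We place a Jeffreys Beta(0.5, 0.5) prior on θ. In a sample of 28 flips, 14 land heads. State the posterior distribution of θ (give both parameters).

Observing 14 successes and 14 failures updates Beta(0.5, 0.5) by adding the success and failure counts to the two shape parameters: α = 0.5+14 = 14.5, β = 0.5+14 = 14.5.

Posterior: Beta(14.5, 14.5)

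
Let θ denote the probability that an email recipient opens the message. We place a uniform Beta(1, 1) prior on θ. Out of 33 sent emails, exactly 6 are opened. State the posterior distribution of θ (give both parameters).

Posterior: Beta(7, 28)

Observing 6 successes and 27 failures updates Beta(1, 1) by adding the success and failure counts to the two shape parameters: α = 1+6 = 7, β = 1+27 = 28.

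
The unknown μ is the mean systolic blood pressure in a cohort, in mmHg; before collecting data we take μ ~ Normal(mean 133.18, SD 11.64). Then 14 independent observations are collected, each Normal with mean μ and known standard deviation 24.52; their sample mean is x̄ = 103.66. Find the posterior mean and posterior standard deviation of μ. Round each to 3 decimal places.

Posterior mean ≈ 110.765; posterior SD ≈ 5.710

Prior precision 1/τ₀² = 1/11.64² = 0.00738064; data precision n/σ² = 14/24.52² = 0.0232856.
Posterior precision = 0.00738064 + 0.0232856 = 0.0306662, giving posterior SD = 1/√0.0306662 = 5.710.
Posterior mean = (0.00738064·133.18 + 0.0232856·103.66) / 0.0306662 = 110.765.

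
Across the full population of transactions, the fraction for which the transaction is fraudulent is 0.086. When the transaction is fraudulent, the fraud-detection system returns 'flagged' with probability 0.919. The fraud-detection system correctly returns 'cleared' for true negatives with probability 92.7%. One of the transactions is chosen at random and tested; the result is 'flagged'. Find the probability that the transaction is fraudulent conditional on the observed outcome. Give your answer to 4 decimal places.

Write H for 'the transaction is fraudulent'. Prior odds H:¬H = 0.086/0.914 = 0.094092. For the 'flagged' outcome, the likelihood ratio is 0.919/0.073 = 12.589.
Posterior odds = 0.094092 × 12.589 = 1.1845, so P(H|E) = 1.1845/(1+1.1845) = 0.5422.

P(H | E) ≈ 0.5422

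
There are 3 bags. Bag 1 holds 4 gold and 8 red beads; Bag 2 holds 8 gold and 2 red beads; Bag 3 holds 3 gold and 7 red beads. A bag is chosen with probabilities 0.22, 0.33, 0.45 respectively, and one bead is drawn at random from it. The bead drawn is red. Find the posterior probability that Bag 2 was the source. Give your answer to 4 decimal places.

P(red|Bag 1) = 0.6667; P(red|Bag 2) = 0.2; P(red|Bag 3) = 0.7.
Prior × likelihood for each source: 0.22·0.6667=0.1467, 0.33·0.2=0.06600, 0.45·0.7=0.3150. Summing gives P(red) = 0.52767.
P(Bag 2 | red) = 0.06600 / 0.52767 = 0.1251.

Posterior probability ≈ 0.1251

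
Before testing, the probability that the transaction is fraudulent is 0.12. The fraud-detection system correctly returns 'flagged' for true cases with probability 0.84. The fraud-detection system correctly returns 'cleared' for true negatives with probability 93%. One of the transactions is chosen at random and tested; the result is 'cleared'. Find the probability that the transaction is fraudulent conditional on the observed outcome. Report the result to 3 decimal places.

Write H for 'the transaction is fraudulent'. Prior odds H:¬H = 0.12/0.88 = 0.13636. For the 'cleared' outcome, the likelihood ratio is 0.16/0.93 = 0.17204.
Posterior odds = 0.13636 × 0.17204 = 0.023460, so P(H|E) = 0.023460/(1+0.023460) = 0.023.

P(H | E) ≈ 0.023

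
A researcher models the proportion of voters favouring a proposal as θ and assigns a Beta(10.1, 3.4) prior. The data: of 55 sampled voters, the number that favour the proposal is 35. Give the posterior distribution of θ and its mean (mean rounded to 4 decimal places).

Posterior: Beta(45.1, 23.4); mean ≈ 0.6584

Observing 35 successes and 20 failures updates Beta(10.1, 3.4) by adding the success and failure counts to the two shape parameters: α = 10.1+35 = 45.1, β = 3.4+20 = 23.4.
E[θ | data] = 45.1/(45.1+23.4) = 0.6584.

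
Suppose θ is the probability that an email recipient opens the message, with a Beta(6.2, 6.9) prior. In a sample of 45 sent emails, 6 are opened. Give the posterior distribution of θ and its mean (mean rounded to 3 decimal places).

The binomial likelihood is conjugate to the Beta prior: with 6 successes and 39 failures, the posterior is Beta(6.2+6, 6.9+39) = Beta(12.2, 45.9).
Posterior mean = α/(α+β) = 12.2/58.1 = 0.210.

Posterior: Beta(12.2, 45.9); mean ≈ 0.210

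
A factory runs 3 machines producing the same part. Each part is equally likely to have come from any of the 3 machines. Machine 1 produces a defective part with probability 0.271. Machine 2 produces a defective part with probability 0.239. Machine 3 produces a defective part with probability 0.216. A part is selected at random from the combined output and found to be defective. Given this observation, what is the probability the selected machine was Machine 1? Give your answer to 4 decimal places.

Posterior probability ≈ 0.3733

P(defective|M1) = 0.271; P(defective|M2) = 0.239; P(defective|M3) = 0.216.
Prior × likelihood for each source: 0.333333·0.271=0.09033, 0.333333·0.239=0.07967, 0.333333·0.216=0.07200. Summing gives P(defective) = 0.24200.
P(Machine 1 | defective) = 0.09033 / 0.24200 = 0.3733.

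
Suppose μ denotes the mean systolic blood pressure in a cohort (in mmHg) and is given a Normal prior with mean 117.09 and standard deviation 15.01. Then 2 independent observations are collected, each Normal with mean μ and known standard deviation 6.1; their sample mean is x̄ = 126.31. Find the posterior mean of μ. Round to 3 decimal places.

With known σ, the Normal prior is conjugate. Weight on the data is w = (n/σ²)/(n/σ² + 1/τ₀²) = 0.0537490/(0.0537490+0.00443852) = 0.92372.
Posterior mean = w·x̄ + (1−w)·μ₀ = 0.92372·126.31 + 0.076280·117.09 = 125.607.

Posterior mean ≈ 125.607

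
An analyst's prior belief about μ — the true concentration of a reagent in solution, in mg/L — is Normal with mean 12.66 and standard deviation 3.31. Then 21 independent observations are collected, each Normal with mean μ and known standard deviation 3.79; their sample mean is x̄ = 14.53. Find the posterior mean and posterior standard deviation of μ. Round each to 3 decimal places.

Prior precision 1/τ₀² = 1/3.31² = 0.0912734; data precision n/σ² = 21/3.79² = 1.46198.
Posterior precision = 0.0912734 + 1.46198 = 1.55325, giving posterior SD = 1/√1.55325 = 0.802.
Posterior mean = (0.0912734·12.66 + 1.46198·14.53) / 1.55325 = 14.420.

Posterior mean ≈ 14.420; posterior SD ≈ 0.802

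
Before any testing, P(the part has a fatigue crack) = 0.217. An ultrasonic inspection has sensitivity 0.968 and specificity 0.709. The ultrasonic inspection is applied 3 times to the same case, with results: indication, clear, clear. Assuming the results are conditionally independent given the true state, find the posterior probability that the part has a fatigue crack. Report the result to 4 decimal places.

Posterior P(H) ≈ 0.0019

With H the event that the part has a fatigue crack, the joint likelihood of the observed sequence is P(data|H) = 0.968·0.032·0.032 = 0.00099123 and P(data|¬H) = 0.291·0.709·0.709 = 0.14628.
Bayes: P(H|data) = 0.217·0.00099123 / (0.217·0.00099123 + 0.783·0.14628) = 0.00021510/0.11475 = 0.0019.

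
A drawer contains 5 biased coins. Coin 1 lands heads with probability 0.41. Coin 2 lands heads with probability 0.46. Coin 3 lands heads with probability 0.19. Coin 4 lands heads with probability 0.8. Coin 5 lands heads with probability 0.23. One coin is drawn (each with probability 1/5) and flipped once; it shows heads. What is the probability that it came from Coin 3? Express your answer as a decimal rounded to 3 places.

Tabulate prior·likelihood by source: [1] prior 0.2, lik 0.41, product 0.08200; [2] prior 0.2, lik 0.46, product 0.09200; [3] prior 0.2, lik 0.19, product 0.03800; [4] prior 0.2, lik 0.8, product 0.1600; [5] prior 0.2, lik 0.23, product 0.04600.
Normalizing constant = 0.41800; the posterior for Coin 3 is its product over the sum, 0.03800/0.41800 = 0.091.

Posterior probability ≈ 0.091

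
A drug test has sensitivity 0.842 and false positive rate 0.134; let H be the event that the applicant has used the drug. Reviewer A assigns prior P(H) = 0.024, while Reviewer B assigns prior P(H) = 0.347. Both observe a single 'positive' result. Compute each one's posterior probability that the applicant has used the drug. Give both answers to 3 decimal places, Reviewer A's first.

Reviewer A: 0.134; Reviewer B: 0.770

P('+'|H) = 0.842, P('+'|¬H) = 0.134.
Reviewer A: numerator 0.842·0.024 = 0.020208; evidence = 0.020208+0.134·0.976 = 0.15099; posterior = 0.134.
Reviewer B: numerator 0.842·0.347 = 0.29217; evidence = 0.29217+0.134·0.653 = 0.37968; posterior = 0.770.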